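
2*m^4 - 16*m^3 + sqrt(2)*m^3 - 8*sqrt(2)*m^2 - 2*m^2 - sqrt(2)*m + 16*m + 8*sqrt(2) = (m - 8)*(m - 1)*(sqrt(2)*m + 1)*(sqrt(2)*m + sqrt(2))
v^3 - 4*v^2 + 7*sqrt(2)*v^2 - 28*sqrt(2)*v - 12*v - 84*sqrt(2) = (v - 6)*(v + 2)*(v + 7*sqrt(2))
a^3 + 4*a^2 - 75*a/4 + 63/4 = (a - 3/2)^2*(a + 7)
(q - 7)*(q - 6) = q^2 - 13*q + 42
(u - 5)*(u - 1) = u^2 - 6*u + 5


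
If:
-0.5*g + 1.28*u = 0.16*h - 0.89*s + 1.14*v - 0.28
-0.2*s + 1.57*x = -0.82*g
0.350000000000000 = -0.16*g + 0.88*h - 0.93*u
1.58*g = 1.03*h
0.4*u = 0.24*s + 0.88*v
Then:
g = 0.00130133004870739 - 1.82944250542232*x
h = 0.00199621502617249 - 2.80632928016239*x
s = 0.349285727768498*x + 0.00533545319970028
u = -2.34070856524229*x - 0.374679079123399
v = -1.15921818268336*x - 0.171763795928736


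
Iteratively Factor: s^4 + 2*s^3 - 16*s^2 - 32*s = (s + 4)*(s^3 - 2*s^2 - 8*s) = (s + 2)*(s + 4)*(s^2 - 4*s) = (s - 4)*(s + 2)*(s + 4)*(s)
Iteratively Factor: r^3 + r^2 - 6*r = (r + 3)*(r^2 - 2*r) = (r - 2)*(r + 3)*(r)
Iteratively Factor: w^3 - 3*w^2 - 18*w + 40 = (w + 4)*(w^2 - 7*w + 10) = (w - 5)*(w + 4)*(w - 2)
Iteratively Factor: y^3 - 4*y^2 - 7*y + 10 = (y + 2)*(y^2 - 6*y + 5) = (y - 1)*(y + 2)*(y - 5)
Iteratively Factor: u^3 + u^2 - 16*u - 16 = (u + 1)*(u^2 - 16) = (u + 1)*(u + 4)*(u - 4)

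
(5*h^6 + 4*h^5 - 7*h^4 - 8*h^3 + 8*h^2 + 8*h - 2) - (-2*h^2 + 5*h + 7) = 5*h^6 + 4*h^5 - 7*h^4 - 8*h^3 + 10*h^2 + 3*h - 9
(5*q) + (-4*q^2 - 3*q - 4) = -4*q^2 + 2*q - 4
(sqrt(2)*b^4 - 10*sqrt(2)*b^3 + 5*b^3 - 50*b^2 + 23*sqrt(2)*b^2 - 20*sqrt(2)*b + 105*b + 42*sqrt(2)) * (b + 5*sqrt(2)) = sqrt(2)*b^5 - 10*sqrt(2)*b^4 + 15*b^4 - 150*b^3 + 48*sqrt(2)*b^3 - 270*sqrt(2)*b^2 + 335*b^2 - 200*b + 567*sqrt(2)*b + 420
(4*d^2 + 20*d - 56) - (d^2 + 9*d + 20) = 3*d^2 + 11*d - 76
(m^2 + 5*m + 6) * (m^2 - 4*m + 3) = m^4 + m^3 - 11*m^2 - 9*m + 18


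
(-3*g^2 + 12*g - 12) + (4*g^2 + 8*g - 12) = g^2 + 20*g - 24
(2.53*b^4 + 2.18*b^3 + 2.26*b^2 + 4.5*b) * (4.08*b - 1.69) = 10.3224*b^5 + 4.6187*b^4 + 5.5366*b^3 + 14.5406*b^2 - 7.605*b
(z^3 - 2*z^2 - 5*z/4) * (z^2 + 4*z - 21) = z^5 + 2*z^4 - 121*z^3/4 + 37*z^2 + 105*z/4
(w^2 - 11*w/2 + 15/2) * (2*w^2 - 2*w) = 2*w^4 - 13*w^3 + 26*w^2 - 15*w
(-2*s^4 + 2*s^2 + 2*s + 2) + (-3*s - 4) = -2*s^4 + 2*s^2 - s - 2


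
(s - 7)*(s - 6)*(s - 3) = s^3 - 16*s^2 + 81*s - 126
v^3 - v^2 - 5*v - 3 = (v - 3)*(v + 1)^2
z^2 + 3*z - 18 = (z - 3)*(z + 6)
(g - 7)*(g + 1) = g^2 - 6*g - 7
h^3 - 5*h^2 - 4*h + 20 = (h - 5)*(h - 2)*(h + 2)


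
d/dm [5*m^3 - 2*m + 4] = 15*m^2 - 2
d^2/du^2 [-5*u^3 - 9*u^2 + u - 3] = -30*u - 18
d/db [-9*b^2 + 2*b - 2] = 2 - 18*b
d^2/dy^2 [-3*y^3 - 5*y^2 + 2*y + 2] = -18*y - 10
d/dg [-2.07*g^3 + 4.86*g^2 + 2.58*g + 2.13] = -6.21*g^2 + 9.72*g + 2.58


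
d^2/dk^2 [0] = 0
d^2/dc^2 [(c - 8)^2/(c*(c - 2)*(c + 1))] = 2*(c^6 - 48*c^5 + 438*c^4 - 562*c^3 - 192*c^2 + 384*c + 256)/(c^3*(c^6 - 3*c^5 - 3*c^4 + 11*c^3 + 6*c^2 - 12*c - 8))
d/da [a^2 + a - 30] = 2*a + 1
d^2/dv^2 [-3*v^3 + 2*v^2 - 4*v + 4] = 4 - 18*v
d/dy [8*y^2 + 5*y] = 16*y + 5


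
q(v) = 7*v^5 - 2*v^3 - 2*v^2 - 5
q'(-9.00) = 229185.00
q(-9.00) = -412052.00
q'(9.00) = 229113.00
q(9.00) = 411718.00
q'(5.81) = 39655.82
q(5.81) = 45877.66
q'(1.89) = 417.60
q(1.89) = 143.17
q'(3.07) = 3040.18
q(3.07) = 1827.21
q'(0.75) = 4.70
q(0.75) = -5.31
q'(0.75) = 4.70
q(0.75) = -5.31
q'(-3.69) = 6422.00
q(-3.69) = -4720.58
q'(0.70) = 2.66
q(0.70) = -5.49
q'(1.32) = 90.52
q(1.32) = 14.97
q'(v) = 35*v^4 - 6*v^2 - 4*v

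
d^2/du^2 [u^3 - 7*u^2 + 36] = 6*u - 14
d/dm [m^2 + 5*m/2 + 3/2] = 2*m + 5/2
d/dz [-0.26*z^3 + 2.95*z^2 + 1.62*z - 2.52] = -0.78*z^2 + 5.9*z + 1.62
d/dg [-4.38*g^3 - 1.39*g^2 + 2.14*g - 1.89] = -13.14*g^2 - 2.78*g + 2.14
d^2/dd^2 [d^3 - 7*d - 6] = 6*d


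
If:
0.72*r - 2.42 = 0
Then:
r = 3.36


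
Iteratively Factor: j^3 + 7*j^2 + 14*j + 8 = (j + 1)*(j^2 + 6*j + 8) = (j + 1)*(j + 2)*(j + 4)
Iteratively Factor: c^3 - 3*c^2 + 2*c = (c - 1)*(c^2 - 2*c) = c*(c - 1)*(c - 2)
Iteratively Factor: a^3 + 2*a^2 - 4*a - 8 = (a - 2)*(a^2 + 4*a + 4) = (a - 2)*(a + 2)*(a + 2)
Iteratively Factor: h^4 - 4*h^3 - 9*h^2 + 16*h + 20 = (h - 5)*(h^3 + h^2 - 4*h - 4) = (h - 5)*(h + 1)*(h^2 - 4) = (h - 5)*(h + 1)*(h + 2)*(h - 2)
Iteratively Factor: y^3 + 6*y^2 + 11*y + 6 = (y + 3)*(y^2 + 3*y + 2) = (y + 1)*(y + 3)*(y + 2)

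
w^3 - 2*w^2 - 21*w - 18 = (w - 6)*(w + 1)*(w + 3)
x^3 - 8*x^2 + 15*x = x*(x - 5)*(x - 3)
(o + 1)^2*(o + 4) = o^3 + 6*o^2 + 9*o + 4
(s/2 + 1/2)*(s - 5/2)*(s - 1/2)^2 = s^4/2 - 5*s^3/4 - 3*s^2/8 + 17*s/16 - 5/16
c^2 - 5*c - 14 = (c - 7)*(c + 2)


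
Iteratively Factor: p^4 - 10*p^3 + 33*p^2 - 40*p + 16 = (p - 1)*(p^3 - 9*p^2 + 24*p - 16) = (p - 4)*(p - 1)*(p^2 - 5*p + 4) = (p - 4)*(p - 1)^2*(p - 4)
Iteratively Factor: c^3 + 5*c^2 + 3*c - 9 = (c + 3)*(c^2 + 2*c - 3) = (c + 3)^2*(c - 1)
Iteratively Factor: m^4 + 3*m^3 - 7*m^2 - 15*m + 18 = (m - 1)*(m^3 + 4*m^2 - 3*m - 18) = (m - 1)*(m + 3)*(m^2 + m - 6) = (m - 2)*(m - 1)*(m + 3)*(m + 3)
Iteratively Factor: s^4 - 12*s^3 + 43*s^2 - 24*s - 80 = (s - 5)*(s^3 - 7*s^2 + 8*s + 16) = (s - 5)*(s - 4)*(s^2 - 3*s - 4) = (s - 5)*(s - 4)^2*(s + 1)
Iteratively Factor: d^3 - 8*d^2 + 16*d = (d)*(d^2 - 8*d + 16) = d*(d - 4)*(d - 4)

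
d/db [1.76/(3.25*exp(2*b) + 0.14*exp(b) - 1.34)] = (-11.44*exp(b) - 0.2464)*exp(b)/(3.25*exp(2*b) + 0.14*exp(b) - 1.34)^2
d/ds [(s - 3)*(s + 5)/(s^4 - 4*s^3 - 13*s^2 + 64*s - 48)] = 2*(-s^3 - 7*s^2 + 5*s + 48)/(s^6 - 2*s^5 - 31*s^4 + 64*s^3 + 224*s^2 - 512*s + 256)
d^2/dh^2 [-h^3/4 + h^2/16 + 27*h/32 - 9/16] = 1/8 - 3*h/2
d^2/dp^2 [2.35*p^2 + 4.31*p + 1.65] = 4.70000000000000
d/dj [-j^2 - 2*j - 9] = -2*j - 2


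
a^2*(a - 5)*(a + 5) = a^4 - 25*a^2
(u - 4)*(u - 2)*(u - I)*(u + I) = u^4 - 6*u^3 + 9*u^2 - 6*u + 8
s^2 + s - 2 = (s - 1)*(s + 2)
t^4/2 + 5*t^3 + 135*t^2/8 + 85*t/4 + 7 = (t/2 + 1)*(t + 1/2)*(t + 7/2)*(t + 4)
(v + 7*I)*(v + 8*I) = v^2 + 15*I*v - 56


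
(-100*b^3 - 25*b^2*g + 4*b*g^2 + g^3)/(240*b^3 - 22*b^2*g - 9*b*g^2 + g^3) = (-20*b^2 - b*g + g^2)/(48*b^2 - 14*b*g + g^2)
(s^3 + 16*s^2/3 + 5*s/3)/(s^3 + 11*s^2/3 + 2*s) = (3*s^2 + 16*s + 5)/(3*s^2 + 11*s + 6)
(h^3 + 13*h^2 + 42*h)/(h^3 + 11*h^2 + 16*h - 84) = h/(h - 2)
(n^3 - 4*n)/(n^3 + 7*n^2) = (n^2 - 4)/(n*(n + 7))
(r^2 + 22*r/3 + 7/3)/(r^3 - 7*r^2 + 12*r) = (3*r^2 + 22*r + 7)/(3*r*(r^2 - 7*r + 12))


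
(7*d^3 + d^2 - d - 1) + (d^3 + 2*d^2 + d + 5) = 8*d^3 + 3*d^2 + 4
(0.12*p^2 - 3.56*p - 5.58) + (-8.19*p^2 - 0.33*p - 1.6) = -8.07*p^2 - 3.89*p - 7.18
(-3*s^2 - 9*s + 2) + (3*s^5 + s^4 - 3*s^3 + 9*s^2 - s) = 3*s^5 + s^4 - 3*s^3 + 6*s^2 - 10*s + 2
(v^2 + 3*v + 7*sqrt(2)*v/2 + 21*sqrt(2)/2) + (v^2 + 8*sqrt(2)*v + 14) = 2*v^2 + 3*v + 23*sqrt(2)*v/2 + 14 + 21*sqrt(2)/2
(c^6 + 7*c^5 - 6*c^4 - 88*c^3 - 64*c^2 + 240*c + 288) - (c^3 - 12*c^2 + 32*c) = c^6 + 7*c^5 - 6*c^4 - 89*c^3 - 52*c^2 + 208*c + 288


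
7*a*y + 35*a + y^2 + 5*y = (7*a + y)*(y + 5)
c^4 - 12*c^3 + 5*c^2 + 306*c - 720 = (c - 8)*(c - 6)*(c - 3)*(c + 5)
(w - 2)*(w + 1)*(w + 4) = w^3 + 3*w^2 - 6*w - 8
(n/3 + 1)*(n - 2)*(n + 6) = n^3/3 + 7*n^2/3 - 12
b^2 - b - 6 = (b - 3)*(b + 2)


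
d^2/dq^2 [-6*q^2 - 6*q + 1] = -12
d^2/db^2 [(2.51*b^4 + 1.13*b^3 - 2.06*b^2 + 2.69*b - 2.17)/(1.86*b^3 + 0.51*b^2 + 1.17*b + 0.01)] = (-2.8421709430404e-14*b^8 - 2.8421709430404e-14*b^7 - 26.01621*b^6 + 49.789494*b^5 - 27.439524*b^4 - 36.697122*b^3 - 32.17566*b^2 - 7.608498*b - 5.98225)/(6.434856*b^9 + 5.293188*b^8 + 13.594554*b^7 + 6.895611*b^6 + 8.608329*b^5 + 2.232792*b^4 + 1.637973*b^3 + 0.04122*b^2 + 0.000351*b + 1.0e-6)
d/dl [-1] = 0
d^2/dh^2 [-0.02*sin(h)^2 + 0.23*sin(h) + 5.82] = -0.23*sin(h) - 0.04*cos(2*h)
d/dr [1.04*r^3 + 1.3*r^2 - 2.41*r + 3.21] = 3.12*r^2 + 2.6*r - 2.41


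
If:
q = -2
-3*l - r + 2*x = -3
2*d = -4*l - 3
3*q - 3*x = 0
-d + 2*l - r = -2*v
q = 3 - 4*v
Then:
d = -1/14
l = -5/7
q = -2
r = 8/7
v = 5/4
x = -2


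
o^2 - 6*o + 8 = (o - 4)*(o - 2)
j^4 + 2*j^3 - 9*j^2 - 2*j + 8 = (j - 2)*(j - 1)*(j + 1)*(j + 4)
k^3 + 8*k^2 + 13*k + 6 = (k + 1)^2*(k + 6)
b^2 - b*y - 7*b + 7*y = (b - 7)*(b - y)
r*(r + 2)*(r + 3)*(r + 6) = r^4 + 11*r^3 + 36*r^2 + 36*r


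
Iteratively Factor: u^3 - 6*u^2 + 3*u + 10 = (u - 5)*(u^2 - u - 2) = (u - 5)*(u - 2)*(u + 1)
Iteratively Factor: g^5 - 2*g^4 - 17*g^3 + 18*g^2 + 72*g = (g + 3)*(g^4 - 5*g^3 - 2*g^2 + 24*g) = (g - 4)*(g + 3)*(g^3 - g^2 - 6*g) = (g - 4)*(g + 2)*(g + 3)*(g^2 - 3*g) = (g - 4)*(g - 3)*(g + 2)*(g + 3)*(g)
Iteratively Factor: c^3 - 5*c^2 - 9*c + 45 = (c - 5)*(c^2 - 9) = (c - 5)*(c + 3)*(c - 3)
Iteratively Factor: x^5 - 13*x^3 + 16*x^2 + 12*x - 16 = (x + 4)*(x^4 - 4*x^3 + 3*x^2 + 4*x - 4) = (x - 1)*(x + 4)*(x^3 - 3*x^2 + 4) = (x - 2)*(x - 1)*(x + 4)*(x^2 - x - 2) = (x - 2)^2*(x - 1)*(x + 4)*(x + 1)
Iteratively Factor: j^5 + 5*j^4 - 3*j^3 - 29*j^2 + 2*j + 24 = (j + 3)*(j^4 + 2*j^3 - 9*j^2 - 2*j + 8) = (j - 1)*(j + 3)*(j^3 + 3*j^2 - 6*j - 8) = (j - 2)*(j - 1)*(j + 3)*(j^2 + 5*j + 4) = (j - 2)*(j - 1)*(j + 1)*(j + 3)*(j + 4)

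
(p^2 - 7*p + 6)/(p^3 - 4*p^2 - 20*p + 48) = (p - 1)/(p^2 + 2*p - 8)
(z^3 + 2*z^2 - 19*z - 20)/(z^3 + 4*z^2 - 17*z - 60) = (z + 1)/(z + 3)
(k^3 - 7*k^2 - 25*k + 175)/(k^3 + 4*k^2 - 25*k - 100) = (k - 7)/(k + 4)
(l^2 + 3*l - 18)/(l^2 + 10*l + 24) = (l - 3)/(l + 4)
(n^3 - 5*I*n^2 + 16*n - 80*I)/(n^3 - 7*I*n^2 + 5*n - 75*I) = (n^2 + 16)/(n^2 - 2*I*n + 15)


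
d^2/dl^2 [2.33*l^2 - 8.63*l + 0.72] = 4.66000000000000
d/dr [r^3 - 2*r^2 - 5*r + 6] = 3*r^2 - 4*r - 5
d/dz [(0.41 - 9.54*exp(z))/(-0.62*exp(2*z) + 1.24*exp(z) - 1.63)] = (-5.9148*exp(2*z) + 0.5084*exp(z) + 15.0418)*exp(z)/(0.3844*exp(4*z) - 1.5376*exp(3*z) + 3.5588*exp(2*z) - 4.0424*exp(z) + 2.6569)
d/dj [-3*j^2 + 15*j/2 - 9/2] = 15/2 - 6*j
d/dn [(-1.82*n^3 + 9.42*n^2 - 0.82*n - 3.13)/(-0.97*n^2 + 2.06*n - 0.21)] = (1.7654*n^4 - 7.4984*n^3 + 19.7564*n^2 - 10.0286*n + 6.62)/(0.9409*n^4 - 3.9964*n^3 + 4.651*n^2 - 0.8652*n + 0.0441)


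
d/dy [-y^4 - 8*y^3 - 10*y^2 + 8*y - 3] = -4*y^3 - 24*y^2 - 20*y + 8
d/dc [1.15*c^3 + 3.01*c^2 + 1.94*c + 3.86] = 3.45*c^2 + 6.02*c + 1.94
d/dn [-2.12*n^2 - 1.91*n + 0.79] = -4.24*n - 1.91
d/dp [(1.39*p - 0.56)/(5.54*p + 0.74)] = (22.88574*p + 3.05694)/(5.54*p + 0.74)^3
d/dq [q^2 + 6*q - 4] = 2*q + 6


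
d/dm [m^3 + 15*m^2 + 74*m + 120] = 3*m^2 + 30*m + 74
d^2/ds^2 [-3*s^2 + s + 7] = -6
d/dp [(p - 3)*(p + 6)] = 2*p + 3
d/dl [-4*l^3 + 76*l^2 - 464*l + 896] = -12*l^2 + 152*l - 464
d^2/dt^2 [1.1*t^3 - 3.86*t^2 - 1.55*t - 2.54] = 6.6*t - 7.72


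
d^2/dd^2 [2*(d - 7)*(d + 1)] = 4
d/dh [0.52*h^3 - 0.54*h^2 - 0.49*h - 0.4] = 1.56*h^2 - 1.08*h - 0.49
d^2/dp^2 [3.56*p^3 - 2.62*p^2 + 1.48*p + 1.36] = 21.36*p - 5.24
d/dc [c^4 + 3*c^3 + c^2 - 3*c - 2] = 4*c^3 + 9*c^2 + 2*c - 3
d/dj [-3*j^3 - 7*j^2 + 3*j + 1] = -9*j^2 - 14*j + 3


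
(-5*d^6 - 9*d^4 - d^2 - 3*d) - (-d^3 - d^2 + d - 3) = -5*d^6 - 9*d^4 + d^3 - 4*d + 3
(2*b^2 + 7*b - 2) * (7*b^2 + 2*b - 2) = 14*b^4 + 53*b^3 - 4*b^2 - 18*b + 4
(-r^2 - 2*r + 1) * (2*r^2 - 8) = -2*r^4 - 4*r^3 + 10*r^2 + 16*r - 8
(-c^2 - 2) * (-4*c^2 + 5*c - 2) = 4*c^4 - 5*c^3 + 10*c^2 - 10*c + 4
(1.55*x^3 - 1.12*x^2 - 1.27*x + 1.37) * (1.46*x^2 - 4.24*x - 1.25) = 2.263*x^5 - 8.2072*x^4 + 0.957100000000001*x^3 + 8.785*x^2 - 4.2213*x - 1.7125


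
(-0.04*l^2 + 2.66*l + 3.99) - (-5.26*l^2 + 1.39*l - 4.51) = 5.22*l^2 + 1.27*l + 8.5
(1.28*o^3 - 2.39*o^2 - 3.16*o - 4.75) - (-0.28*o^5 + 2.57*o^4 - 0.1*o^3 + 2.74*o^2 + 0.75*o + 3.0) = 0.28*o^5 - 2.57*o^4 + 1.38*o^3 - 5.13*o^2 - 3.91*o - 7.75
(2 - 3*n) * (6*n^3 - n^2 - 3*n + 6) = -18*n^4 + 15*n^3 + 7*n^2 - 24*n + 12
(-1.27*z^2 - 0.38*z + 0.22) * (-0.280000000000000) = 0.3556*z^2 + 0.1064*z - 0.0616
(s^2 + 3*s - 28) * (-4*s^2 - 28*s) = -4*s^4 - 40*s^3 + 28*s^2 + 784*s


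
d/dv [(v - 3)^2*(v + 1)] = (v - 3)*(3*v - 1)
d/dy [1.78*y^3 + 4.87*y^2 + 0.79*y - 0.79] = 5.34*y^2 + 9.74*y + 0.79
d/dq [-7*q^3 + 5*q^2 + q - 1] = -21*q^2 + 10*q + 1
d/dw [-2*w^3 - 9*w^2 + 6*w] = -6*w^2 - 18*w + 6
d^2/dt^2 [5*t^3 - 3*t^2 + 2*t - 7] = 30*t - 6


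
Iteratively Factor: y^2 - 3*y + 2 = (y - 2)*(y - 1)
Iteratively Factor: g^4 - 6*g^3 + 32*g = (g - 4)*(g^3 - 2*g^2 - 8*g) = (g - 4)^2*(g^2 + 2*g) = (g - 4)^2*(g + 2)*(g)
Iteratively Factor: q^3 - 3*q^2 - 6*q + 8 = (q - 1)*(q^2 - 2*q - 8) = (q - 1)*(q + 2)*(q - 4)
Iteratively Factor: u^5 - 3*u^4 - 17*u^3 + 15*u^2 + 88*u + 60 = (u + 2)*(u^4 - 5*u^3 - 7*u^2 + 29*u + 30) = (u - 5)*(u + 2)*(u^3 - 7*u - 6) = (u - 5)*(u + 2)^2*(u^2 - 2*u - 3) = (u - 5)*(u - 3)*(u + 2)^2*(u + 1)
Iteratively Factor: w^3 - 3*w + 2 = (w + 2)*(w^2 - 2*w + 1) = (w - 1)*(w + 2)*(w - 1)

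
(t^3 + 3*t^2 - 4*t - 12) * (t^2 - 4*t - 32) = t^5 - t^4 - 48*t^3 - 92*t^2 + 176*t + 384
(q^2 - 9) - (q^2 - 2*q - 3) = 2*q - 6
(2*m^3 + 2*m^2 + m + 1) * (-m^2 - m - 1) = -2*m^5 - 4*m^4 - 5*m^3 - 4*m^2 - 2*m - 1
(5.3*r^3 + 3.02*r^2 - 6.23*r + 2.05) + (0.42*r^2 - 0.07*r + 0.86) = 5.3*r^3 + 3.44*r^2 - 6.3*r + 2.91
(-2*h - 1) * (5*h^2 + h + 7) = -10*h^3 - 7*h^2 - 15*h - 7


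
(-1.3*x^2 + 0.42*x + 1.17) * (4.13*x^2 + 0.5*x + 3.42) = -5.369*x^4 + 1.0846*x^3 + 0.5961*x^2 + 2.0214*x + 4.0014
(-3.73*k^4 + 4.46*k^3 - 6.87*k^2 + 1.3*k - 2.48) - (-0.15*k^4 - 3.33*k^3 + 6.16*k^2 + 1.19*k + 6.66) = -3.58*k^4 + 7.79*k^3 - 13.03*k^2 + 0.11*k - 9.14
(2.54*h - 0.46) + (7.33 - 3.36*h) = 6.87 - 0.82*h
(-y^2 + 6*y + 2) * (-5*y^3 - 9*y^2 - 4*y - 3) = 5*y^5 - 21*y^4 - 60*y^3 - 39*y^2 - 26*y - 6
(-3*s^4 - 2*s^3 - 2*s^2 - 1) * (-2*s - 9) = 6*s^5 + 31*s^4 + 22*s^3 + 18*s^2 + 2*s + 9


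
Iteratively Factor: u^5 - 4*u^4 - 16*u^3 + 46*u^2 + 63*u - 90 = (u - 3)*(u^4 - u^3 - 19*u^2 - 11*u + 30) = (u - 3)*(u + 2)*(u^3 - 3*u^2 - 13*u + 15) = (u - 3)*(u + 2)*(u + 3)*(u^2 - 6*u + 5) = (u - 3)*(u - 1)*(u + 2)*(u + 3)*(u - 5)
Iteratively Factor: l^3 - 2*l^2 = (l)*(l^2 - 2*l) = l*(l - 2)*(l)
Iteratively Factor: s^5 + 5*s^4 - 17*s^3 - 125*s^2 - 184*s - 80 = (s + 4)*(s^4 + s^3 - 21*s^2 - 41*s - 20) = (s + 1)*(s + 4)*(s^3 - 21*s - 20) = (s - 5)*(s + 1)*(s + 4)*(s^2 + 5*s + 4) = (s - 5)*(s + 1)*(s + 4)^2*(s + 1)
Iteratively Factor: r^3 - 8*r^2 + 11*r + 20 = (r + 1)*(r^2 - 9*r + 20) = (r - 5)*(r + 1)*(r - 4)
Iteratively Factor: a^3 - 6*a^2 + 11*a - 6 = (a - 2)*(a^2 - 4*a + 3) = (a - 3)*(a - 2)*(a - 1)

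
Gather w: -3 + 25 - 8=14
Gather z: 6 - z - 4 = 2 - z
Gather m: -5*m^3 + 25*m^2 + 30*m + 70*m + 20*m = -5*m^3 + 25*m^2 + 120*m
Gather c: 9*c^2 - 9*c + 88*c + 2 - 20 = 9*c^2 + 79*c - 18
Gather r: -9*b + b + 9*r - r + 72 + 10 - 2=-8*b + 8*r + 80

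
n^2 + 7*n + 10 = (n + 2)*(n + 5)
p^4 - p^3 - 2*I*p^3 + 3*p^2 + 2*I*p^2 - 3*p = p*(p - 1)*(p - 3*I)*(p + I)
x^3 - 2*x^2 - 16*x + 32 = (x - 4)*(x - 2)*(x + 4)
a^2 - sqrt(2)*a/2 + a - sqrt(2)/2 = (a + 1)*(a - sqrt(2)/2)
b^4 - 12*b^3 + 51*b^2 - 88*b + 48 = (b - 4)^2*(b - 3)*(b - 1)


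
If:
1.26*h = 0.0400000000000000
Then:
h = 0.03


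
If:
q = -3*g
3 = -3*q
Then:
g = 1/3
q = -1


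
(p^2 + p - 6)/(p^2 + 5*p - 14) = (p + 3)/(p + 7)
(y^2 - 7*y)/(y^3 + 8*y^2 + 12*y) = (y - 7)/(y^2 + 8*y + 12)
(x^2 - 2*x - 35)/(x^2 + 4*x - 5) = (x - 7)/(x - 1)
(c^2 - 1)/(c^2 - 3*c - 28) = (1 - c^2)/(-c^2 + 3*c + 28)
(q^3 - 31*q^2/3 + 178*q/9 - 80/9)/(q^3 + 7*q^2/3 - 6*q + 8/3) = (3*q^2 - 29*q + 40)/(3*(q^2 + 3*q - 4))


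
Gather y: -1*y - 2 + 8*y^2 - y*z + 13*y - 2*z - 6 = 8*y^2 + y*(12 - z) - 2*z - 8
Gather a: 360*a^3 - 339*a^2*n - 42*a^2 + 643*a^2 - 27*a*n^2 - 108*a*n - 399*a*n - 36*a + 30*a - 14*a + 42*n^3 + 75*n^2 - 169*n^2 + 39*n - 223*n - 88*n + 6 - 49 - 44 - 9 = 360*a^3 + a^2*(601 - 339*n) + a*(-27*n^2 - 507*n - 20) + 42*n^3 - 94*n^2 - 272*n - 96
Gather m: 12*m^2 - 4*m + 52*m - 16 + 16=12*m^2 + 48*m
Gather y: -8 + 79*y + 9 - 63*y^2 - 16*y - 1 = -63*y^2 + 63*y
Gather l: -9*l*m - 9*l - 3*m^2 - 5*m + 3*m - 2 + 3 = l*(-9*m - 9) - 3*m^2 - 2*m + 1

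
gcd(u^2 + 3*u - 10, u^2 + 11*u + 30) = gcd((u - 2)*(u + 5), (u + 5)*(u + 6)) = u + 5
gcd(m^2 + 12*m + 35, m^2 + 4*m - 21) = m + 7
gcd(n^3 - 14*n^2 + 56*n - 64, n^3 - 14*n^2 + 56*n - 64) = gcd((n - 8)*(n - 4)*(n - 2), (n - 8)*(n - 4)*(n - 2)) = n^3 - 14*n^2 + 56*n - 64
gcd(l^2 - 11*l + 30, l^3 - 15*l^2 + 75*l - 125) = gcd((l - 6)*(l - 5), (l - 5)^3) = l - 5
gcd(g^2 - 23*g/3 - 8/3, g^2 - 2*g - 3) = 1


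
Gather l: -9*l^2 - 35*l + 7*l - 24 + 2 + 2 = -9*l^2 - 28*l - 20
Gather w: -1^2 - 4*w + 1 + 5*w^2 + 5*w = 5*w^2 + w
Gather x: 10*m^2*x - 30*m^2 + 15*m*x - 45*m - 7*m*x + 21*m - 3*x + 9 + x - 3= -30*m^2 - 24*m + x*(10*m^2 + 8*m - 2) + 6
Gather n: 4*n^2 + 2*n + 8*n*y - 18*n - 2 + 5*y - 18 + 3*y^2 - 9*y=4*n^2 + n*(8*y - 16) + 3*y^2 - 4*y - 20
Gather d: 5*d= 5*d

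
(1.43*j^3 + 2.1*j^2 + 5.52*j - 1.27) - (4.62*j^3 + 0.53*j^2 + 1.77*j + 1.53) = -3.19*j^3 + 1.57*j^2 + 3.75*j - 2.8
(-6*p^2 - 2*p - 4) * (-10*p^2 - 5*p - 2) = 60*p^4 + 50*p^3 + 62*p^2 + 24*p + 8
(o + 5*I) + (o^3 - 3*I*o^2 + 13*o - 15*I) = o^3 - 3*I*o^2 + 14*o - 10*I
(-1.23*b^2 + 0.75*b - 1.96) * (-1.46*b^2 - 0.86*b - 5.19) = 1.7958*b^4 - 0.0371999999999999*b^3 + 8.6003*b^2 - 2.2069*b + 10.1724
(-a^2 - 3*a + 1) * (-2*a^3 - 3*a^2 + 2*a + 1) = 2*a^5 + 9*a^4 + 5*a^3 - 10*a^2 - a + 1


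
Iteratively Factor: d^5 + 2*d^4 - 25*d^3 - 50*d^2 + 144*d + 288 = (d + 3)*(d^4 - d^3 - 22*d^2 + 16*d + 96) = (d - 3)*(d + 3)*(d^3 + 2*d^2 - 16*d - 32) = (d - 3)*(d + 3)*(d + 4)*(d^2 - 2*d - 8) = (d - 3)*(d + 2)*(d + 3)*(d + 4)*(d - 4)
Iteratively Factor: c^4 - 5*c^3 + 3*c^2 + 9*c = (c - 3)*(c^3 - 2*c^2 - 3*c) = (c - 3)*(c + 1)*(c^2 - 3*c) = c*(c - 3)*(c + 1)*(c - 3)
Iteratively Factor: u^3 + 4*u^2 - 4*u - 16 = (u + 4)*(u^2 - 4) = (u + 2)*(u + 4)*(u - 2)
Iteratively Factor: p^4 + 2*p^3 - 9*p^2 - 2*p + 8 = (p - 2)*(p^3 + 4*p^2 - p - 4) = (p - 2)*(p - 1)*(p^2 + 5*p + 4) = (p - 2)*(p - 1)*(p + 1)*(p + 4)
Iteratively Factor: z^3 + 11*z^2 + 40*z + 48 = (z + 4)*(z^2 + 7*z + 12) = (z + 4)^2*(z + 3)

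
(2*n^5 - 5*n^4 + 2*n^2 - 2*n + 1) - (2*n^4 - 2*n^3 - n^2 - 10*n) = 2*n^5 - 7*n^4 + 2*n^3 + 3*n^2 + 8*n + 1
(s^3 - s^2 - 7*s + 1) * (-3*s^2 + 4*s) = -3*s^5 + 7*s^4 + 17*s^3 - 31*s^2 + 4*s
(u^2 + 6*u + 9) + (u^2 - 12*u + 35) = 2*u^2 - 6*u + 44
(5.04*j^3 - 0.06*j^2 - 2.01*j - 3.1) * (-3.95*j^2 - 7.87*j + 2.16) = -19.908*j^5 - 39.4278*j^4 + 19.2981*j^3 + 27.9341*j^2 + 20.0554*j - 6.696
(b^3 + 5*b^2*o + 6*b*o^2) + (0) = b^3 + 5*b^2*o + 6*b*o^2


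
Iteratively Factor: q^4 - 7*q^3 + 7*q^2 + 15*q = (q)*(q^3 - 7*q^2 + 7*q + 15) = q*(q - 5)*(q^2 - 2*q - 3) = q*(q - 5)*(q - 3)*(q + 1)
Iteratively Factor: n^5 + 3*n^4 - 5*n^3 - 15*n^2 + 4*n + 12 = (n - 2)*(n^4 + 5*n^3 + 5*n^2 - 5*n - 6) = (n - 2)*(n + 2)*(n^3 + 3*n^2 - n - 3) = (n - 2)*(n + 1)*(n + 2)*(n^2 + 2*n - 3) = (n - 2)*(n - 1)*(n + 1)*(n + 2)*(n + 3)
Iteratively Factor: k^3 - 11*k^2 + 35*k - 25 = (k - 1)*(k^2 - 10*k + 25) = (k - 5)*(k - 1)*(k - 5)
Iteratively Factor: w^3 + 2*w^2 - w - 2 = (w + 2)*(w^2 - 1) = (w + 1)*(w + 2)*(w - 1)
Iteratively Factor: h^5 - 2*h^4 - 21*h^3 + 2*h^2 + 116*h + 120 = (h - 5)*(h^4 + 3*h^3 - 6*h^2 - 28*h - 24) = (h - 5)*(h - 3)*(h^3 + 6*h^2 + 12*h + 8) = (h - 5)*(h - 3)*(h + 2)*(h^2 + 4*h + 4) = (h - 5)*(h - 3)*(h + 2)^2*(h + 2)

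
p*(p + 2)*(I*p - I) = I*p^3 + I*p^2 - 2*I*p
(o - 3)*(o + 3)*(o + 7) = o^3 + 7*o^2 - 9*o - 63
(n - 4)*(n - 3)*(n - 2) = n^3 - 9*n^2 + 26*n - 24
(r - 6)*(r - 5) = r^2 - 11*r + 30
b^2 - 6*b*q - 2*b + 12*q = (b - 2)*(b - 6*q)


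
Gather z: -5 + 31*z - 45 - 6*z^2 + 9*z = -6*z^2 + 40*z - 50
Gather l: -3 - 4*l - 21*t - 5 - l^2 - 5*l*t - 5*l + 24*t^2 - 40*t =-l^2 + l*(-5*t - 9) + 24*t^2 - 61*t - 8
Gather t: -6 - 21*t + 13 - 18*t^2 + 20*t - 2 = -18*t^2 - t + 5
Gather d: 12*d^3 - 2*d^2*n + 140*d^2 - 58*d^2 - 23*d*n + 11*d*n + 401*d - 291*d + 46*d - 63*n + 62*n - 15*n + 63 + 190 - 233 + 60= 12*d^3 + d^2*(82 - 2*n) + d*(156 - 12*n) - 16*n + 80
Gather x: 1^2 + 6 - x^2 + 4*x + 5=-x^2 + 4*x + 12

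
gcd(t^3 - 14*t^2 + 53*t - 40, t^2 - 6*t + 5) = t^2 - 6*t + 5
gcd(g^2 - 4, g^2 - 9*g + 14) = g - 2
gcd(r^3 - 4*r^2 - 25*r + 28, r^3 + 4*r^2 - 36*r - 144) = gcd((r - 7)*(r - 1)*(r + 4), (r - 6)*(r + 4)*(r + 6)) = r + 4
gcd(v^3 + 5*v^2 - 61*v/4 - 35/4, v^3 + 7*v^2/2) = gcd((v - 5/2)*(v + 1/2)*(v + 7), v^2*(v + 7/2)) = 1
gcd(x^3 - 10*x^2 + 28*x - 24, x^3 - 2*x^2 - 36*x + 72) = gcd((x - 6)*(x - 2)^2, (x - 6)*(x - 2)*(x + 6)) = x^2 - 8*x + 12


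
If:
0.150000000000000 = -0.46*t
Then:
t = -0.33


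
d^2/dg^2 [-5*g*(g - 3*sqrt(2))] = -10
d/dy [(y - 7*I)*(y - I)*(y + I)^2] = 4*y^3 - 18*I*y^2 + 16*y - 6*I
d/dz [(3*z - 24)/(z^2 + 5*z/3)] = 9*(-3*z^2 + 48*z + 40)/(z^2*(9*z^2 + 30*z + 25))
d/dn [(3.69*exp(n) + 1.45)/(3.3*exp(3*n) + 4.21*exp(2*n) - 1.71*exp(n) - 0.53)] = (-24.354*exp(3*n) - 29.8899*exp(2*n) - 12.209*exp(n) + 0.5238)*exp(n)/(10.89*exp(6*n) + 27.786*exp(5*n) + 6.4381*exp(4*n) - 17.8962*exp(3*n) - 1.5385*exp(2*n) + 1.8126*exp(n) + 0.2809)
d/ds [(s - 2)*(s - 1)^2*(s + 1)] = 4*s^3 - 9*s^2 + 2*s + 3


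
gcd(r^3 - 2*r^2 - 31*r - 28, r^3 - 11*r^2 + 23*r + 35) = r^2 - 6*r - 7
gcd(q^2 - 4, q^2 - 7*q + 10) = q - 2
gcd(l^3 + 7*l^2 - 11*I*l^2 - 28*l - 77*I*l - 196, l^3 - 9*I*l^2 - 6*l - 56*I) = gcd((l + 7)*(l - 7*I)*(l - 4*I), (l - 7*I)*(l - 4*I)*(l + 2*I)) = l^2 - 11*I*l - 28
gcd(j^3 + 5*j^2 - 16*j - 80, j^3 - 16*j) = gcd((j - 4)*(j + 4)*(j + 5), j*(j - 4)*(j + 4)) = j^2 - 16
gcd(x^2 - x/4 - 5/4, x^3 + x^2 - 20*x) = 1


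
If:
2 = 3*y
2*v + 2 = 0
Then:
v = -1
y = 2/3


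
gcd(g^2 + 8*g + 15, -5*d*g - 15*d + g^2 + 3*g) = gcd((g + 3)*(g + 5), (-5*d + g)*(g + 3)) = g + 3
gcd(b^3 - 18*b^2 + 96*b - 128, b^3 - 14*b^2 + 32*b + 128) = b^2 - 16*b + 64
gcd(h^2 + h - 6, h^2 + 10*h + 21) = h + 3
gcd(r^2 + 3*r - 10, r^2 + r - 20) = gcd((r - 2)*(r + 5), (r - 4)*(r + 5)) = r + 5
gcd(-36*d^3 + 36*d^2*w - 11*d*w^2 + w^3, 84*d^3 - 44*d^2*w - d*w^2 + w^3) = 12*d^2 - 8*d*w + w^2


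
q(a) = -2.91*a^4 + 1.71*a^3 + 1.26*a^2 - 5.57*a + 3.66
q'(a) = -11.64*a^3 + 5.13*a^2 + 2.52*a - 5.57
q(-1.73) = -17.85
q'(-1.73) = 65.69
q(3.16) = -237.56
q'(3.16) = -313.68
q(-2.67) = -152.92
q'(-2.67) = 245.83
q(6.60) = -5008.25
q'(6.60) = -3111.93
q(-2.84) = -198.84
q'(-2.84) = 295.28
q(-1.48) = -4.84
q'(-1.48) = 39.67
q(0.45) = 1.45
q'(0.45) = -4.46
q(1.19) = -4.14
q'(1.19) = -14.92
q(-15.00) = -152719.29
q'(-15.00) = 40395.88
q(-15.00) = -152719.29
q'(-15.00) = 40395.88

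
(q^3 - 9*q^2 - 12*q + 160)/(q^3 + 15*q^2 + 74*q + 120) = (q^2 - 13*q + 40)/(q^2 + 11*q + 30)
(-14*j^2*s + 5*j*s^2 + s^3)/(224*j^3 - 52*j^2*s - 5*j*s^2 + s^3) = s*(-2*j + s)/(32*j^2 - 12*j*s + s^2)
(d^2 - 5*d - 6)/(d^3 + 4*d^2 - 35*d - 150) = (d + 1)/(d^2 + 10*d + 25)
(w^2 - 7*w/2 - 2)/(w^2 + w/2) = (w - 4)/w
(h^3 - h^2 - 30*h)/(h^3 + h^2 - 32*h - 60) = h/(h + 2)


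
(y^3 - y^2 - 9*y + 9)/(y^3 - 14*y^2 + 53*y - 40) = (y^2 - 9)/(y^2 - 13*y + 40)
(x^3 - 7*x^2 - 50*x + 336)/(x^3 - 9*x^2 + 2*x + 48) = (x^2 + x - 42)/(x^2 - x - 6)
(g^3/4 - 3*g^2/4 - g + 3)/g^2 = g/4 - 3/4 - 1/g + 3/g^2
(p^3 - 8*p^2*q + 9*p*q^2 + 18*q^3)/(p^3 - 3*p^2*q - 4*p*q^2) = (p^2 - 9*p*q + 18*q^2)/(p*(p - 4*q))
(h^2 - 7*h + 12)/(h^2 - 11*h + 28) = (h - 3)/(h - 7)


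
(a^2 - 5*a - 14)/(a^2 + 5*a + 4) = (a^2 - 5*a - 14)/(a^2 + 5*a + 4)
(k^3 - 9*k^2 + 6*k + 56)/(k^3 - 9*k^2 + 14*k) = (k^2 - 2*k - 8)/(k*(k - 2))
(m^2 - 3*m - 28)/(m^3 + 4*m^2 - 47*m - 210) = (m + 4)/(m^2 + 11*m + 30)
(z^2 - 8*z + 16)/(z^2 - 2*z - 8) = (z - 4)/(z + 2)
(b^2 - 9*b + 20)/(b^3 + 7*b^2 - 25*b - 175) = (b - 4)/(b^2 + 12*b + 35)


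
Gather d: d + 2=d + 2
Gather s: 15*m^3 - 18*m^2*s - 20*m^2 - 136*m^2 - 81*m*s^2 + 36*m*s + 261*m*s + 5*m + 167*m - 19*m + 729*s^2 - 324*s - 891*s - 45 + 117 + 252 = 15*m^3 - 156*m^2 + 153*m + s^2*(729 - 81*m) + s*(-18*m^2 + 297*m - 1215) + 324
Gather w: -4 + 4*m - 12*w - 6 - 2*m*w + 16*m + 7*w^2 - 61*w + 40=20*m + 7*w^2 + w*(-2*m - 73) + 30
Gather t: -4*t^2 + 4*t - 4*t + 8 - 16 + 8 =-4*t^2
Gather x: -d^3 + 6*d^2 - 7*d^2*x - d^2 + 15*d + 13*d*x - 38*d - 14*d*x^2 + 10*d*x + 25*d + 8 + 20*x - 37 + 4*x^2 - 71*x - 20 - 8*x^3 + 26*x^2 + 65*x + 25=-d^3 + 5*d^2 + 2*d - 8*x^3 + x^2*(30 - 14*d) + x*(-7*d^2 + 23*d + 14) - 24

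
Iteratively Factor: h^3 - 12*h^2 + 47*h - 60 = (h - 4)*(h^2 - 8*h + 15) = (h - 4)*(h - 3)*(h - 5)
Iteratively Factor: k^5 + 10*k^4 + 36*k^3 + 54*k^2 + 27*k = (k + 3)*(k^4 + 7*k^3 + 15*k^2 + 9*k) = (k + 3)^2*(k^3 + 4*k^2 + 3*k) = (k + 1)*(k + 3)^2*(k^2 + 3*k) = k*(k + 1)*(k + 3)^2*(k + 3)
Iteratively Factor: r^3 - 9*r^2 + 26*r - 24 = (r - 2)*(r^2 - 7*r + 12) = (r - 4)*(r - 2)*(r - 3)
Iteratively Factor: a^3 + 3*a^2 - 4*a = (a)*(a^2 + 3*a - 4) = a*(a - 1)*(a + 4)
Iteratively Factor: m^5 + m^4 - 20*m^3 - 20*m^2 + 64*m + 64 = (m - 2)*(m^4 + 3*m^3 - 14*m^2 - 48*m - 32) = (m - 2)*(m + 4)*(m^3 - m^2 - 10*m - 8) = (m - 4)*(m - 2)*(m + 4)*(m^2 + 3*m + 2) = (m - 4)*(m - 2)*(m + 2)*(m + 4)*(m + 1)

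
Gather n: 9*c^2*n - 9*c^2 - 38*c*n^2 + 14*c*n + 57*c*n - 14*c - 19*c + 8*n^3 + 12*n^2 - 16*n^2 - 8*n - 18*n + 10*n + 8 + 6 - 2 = -9*c^2 - 33*c + 8*n^3 + n^2*(-38*c - 4) + n*(9*c^2 + 71*c - 16) + 12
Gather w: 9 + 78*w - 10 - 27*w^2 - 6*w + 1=-27*w^2 + 72*w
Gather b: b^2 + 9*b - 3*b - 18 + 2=b^2 + 6*b - 16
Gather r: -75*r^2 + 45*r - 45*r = -75*r^2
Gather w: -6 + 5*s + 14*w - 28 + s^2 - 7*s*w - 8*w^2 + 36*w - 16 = s^2 + 5*s - 8*w^2 + w*(50 - 7*s) - 50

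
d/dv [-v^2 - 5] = -2*v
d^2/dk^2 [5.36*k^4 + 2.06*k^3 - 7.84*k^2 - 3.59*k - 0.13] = 64.32*k^2 + 12.36*k - 15.68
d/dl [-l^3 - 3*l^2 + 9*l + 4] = -3*l^2 - 6*l + 9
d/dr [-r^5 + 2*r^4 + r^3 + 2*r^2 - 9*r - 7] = -5*r^4 + 8*r^3 + 3*r^2 + 4*r - 9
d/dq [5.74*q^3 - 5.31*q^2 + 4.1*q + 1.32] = 17.22*q^2 - 10.62*q + 4.1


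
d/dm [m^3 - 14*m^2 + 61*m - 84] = 3*m^2 - 28*m + 61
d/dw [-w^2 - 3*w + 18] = -2*w - 3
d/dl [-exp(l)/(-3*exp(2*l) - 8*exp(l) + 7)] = (-3*exp(2*l) - 7)*exp(l)/(9*exp(4*l) + 48*exp(3*l) + 22*exp(2*l) - 112*exp(l) + 49)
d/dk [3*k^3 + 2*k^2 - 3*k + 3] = 9*k^2 + 4*k - 3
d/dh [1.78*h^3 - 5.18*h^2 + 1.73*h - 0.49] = 5.34*h^2 - 10.36*h + 1.73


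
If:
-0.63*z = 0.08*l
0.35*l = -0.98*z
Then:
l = 0.00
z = 0.00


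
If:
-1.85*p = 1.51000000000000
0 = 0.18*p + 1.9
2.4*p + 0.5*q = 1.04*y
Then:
No Solution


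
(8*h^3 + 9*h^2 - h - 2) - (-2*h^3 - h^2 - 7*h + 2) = 10*h^3 + 10*h^2 + 6*h - 4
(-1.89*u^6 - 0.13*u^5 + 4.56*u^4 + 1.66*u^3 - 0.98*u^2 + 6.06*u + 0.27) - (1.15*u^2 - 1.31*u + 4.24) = -1.89*u^6 - 0.13*u^5 + 4.56*u^4 + 1.66*u^3 - 2.13*u^2 + 7.37*u - 3.97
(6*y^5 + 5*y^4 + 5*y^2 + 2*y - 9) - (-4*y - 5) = 6*y^5 + 5*y^4 + 5*y^2 + 6*y - 4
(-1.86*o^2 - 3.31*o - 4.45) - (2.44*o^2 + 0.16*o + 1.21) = -4.3*o^2 - 3.47*o - 5.66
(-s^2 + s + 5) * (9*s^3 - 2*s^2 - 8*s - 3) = -9*s^5 + 11*s^4 + 51*s^3 - 15*s^2 - 43*s - 15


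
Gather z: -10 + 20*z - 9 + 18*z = 38*z - 19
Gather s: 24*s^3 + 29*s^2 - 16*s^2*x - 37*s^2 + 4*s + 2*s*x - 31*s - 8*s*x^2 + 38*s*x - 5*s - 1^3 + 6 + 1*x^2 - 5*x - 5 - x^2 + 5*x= 24*s^3 + s^2*(-16*x - 8) + s*(-8*x^2 + 40*x - 32)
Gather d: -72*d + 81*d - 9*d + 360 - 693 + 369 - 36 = 0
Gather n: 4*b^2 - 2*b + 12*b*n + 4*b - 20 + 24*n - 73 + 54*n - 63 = 4*b^2 + 2*b + n*(12*b + 78) - 156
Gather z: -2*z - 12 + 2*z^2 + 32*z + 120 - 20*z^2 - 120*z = -18*z^2 - 90*z + 108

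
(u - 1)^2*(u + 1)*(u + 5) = u^4 + 4*u^3 - 6*u^2 - 4*u + 5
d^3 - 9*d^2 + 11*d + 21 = (d - 7)*(d - 3)*(d + 1)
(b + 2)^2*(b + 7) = b^3 + 11*b^2 + 32*b + 28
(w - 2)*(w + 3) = w^2 + w - 6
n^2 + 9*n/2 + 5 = (n + 2)*(n + 5/2)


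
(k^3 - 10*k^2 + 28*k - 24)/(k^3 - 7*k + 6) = (k^2 - 8*k + 12)/(k^2 + 2*k - 3)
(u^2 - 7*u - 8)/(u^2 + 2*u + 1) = (u - 8)/(u + 1)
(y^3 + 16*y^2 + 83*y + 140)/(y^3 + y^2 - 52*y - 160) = (y + 7)/(y - 8)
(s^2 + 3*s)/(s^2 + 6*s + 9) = s/(s + 3)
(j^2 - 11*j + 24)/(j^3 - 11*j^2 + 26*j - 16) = (j - 3)/(j^2 - 3*j + 2)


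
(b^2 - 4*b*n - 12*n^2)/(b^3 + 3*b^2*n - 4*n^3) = (b - 6*n)/(b^2 + b*n - 2*n^2)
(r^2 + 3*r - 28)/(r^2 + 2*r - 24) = (r + 7)/(r + 6)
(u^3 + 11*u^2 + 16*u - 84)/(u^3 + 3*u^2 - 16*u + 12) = (u + 7)/(u - 1)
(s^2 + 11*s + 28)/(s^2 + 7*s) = (s + 4)/s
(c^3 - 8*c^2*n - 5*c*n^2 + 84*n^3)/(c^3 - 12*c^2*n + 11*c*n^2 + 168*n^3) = (c - 4*n)/(c - 8*n)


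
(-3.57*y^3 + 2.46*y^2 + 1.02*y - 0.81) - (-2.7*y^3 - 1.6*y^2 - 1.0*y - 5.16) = -0.87*y^3 + 4.06*y^2 + 2.02*y + 4.35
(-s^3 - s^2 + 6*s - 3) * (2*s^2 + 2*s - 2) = -2*s^5 - 4*s^4 + 12*s^3 + 8*s^2 - 18*s + 6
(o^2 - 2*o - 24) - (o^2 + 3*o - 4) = -5*o - 20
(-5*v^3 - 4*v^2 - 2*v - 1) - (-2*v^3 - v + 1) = -3*v^3 - 4*v^2 - v - 2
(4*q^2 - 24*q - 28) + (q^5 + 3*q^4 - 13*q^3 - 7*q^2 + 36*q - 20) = q^5 + 3*q^4 - 13*q^3 - 3*q^2 + 12*q - 48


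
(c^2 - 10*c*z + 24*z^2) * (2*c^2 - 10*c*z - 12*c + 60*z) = 2*c^4 - 30*c^3*z - 12*c^3 + 148*c^2*z^2 + 180*c^2*z - 240*c*z^3 - 888*c*z^2 + 1440*z^3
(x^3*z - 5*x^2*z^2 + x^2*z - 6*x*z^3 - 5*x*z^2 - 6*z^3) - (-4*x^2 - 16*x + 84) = x^3*z - 5*x^2*z^2 + x^2*z + 4*x^2 - 6*x*z^3 - 5*x*z^2 + 16*x - 6*z^3 - 84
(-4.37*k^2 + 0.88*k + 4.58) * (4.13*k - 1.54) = -18.0481*k^3 + 10.3642*k^2 + 17.5602*k - 7.0532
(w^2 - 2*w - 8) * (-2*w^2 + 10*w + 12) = -2*w^4 + 14*w^3 + 8*w^2 - 104*w - 96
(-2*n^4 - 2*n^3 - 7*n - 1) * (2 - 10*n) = 20*n^5 + 16*n^4 - 4*n^3 + 70*n^2 - 4*n - 2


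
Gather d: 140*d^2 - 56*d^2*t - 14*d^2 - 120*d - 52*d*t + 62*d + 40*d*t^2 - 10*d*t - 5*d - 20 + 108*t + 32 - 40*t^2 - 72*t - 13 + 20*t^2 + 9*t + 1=d^2*(126 - 56*t) + d*(40*t^2 - 62*t - 63) - 20*t^2 + 45*t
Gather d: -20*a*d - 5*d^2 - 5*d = -5*d^2 + d*(-20*a - 5)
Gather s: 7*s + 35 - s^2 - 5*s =-s^2 + 2*s + 35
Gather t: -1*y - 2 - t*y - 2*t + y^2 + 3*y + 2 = t*(-y - 2) + y^2 + 2*y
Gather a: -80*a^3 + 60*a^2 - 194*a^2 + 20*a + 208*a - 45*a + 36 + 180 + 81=-80*a^3 - 134*a^2 + 183*a + 297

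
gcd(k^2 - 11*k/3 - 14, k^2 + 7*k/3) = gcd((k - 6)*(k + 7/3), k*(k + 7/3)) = k + 7/3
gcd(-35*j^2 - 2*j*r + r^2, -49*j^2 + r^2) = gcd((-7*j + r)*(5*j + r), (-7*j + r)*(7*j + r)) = -7*j + r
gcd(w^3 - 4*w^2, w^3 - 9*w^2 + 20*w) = w^2 - 4*w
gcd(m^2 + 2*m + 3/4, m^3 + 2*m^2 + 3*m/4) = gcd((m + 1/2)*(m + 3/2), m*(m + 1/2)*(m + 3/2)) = m^2 + 2*m + 3/4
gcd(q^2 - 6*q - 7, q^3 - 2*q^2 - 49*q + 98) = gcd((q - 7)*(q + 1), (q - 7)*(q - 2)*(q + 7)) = q - 7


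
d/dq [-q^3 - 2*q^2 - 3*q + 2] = -3*q^2 - 4*q - 3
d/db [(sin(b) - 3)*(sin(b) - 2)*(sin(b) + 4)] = (3*sin(b)^2 - 2*sin(b) - 14)*cos(b)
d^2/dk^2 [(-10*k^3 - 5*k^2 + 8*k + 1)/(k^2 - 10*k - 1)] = 8*(-263*k^3 - 78*k^2 - 9*k + 4)/(k^6 - 30*k^5 + 297*k^4 - 940*k^3 - 297*k^2 - 30*k - 1)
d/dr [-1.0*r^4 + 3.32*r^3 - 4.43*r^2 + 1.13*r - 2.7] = -4.0*r^3 + 9.96*r^2 - 8.86*r + 1.13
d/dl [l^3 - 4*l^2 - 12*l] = 3*l^2 - 8*l - 12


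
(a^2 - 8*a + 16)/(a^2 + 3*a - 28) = (a - 4)/(a + 7)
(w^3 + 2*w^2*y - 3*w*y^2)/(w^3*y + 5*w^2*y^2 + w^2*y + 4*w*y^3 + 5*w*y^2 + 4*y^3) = w*(w^2 + 2*w*y - 3*y^2)/(y*(w^3 + 5*w^2*y + w^2 + 4*w*y^2 + 5*w*y + 4*y^2))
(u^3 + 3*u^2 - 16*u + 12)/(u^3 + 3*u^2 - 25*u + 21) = (u^2 + 4*u - 12)/(u^2 + 4*u - 21)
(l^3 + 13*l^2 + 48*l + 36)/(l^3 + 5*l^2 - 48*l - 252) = (l + 1)/(l - 7)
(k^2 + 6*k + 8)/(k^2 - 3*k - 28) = (k + 2)/(k - 7)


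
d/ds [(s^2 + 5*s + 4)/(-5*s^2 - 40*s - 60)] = (-3*s^2 - 16*s - 28)/(5*(s^4 + 16*s^3 + 88*s^2 + 192*s + 144))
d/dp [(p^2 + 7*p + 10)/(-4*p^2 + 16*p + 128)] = (11*p^2 + 84*p + 184)/(4*(p^4 - 8*p^3 - 48*p^2 + 256*p + 1024))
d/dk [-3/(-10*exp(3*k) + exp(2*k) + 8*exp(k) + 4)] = 6*(-15*exp(2*k) + exp(k) + 4)*exp(k)/(-10*exp(3*k) + exp(2*k) + 8*exp(k) + 4)^2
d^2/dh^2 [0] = 0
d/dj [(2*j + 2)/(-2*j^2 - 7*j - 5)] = 4/(4*j^2 + 20*j + 25)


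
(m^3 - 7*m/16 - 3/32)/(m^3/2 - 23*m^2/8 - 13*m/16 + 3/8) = (16*m^2 - 8*m - 3)/(2*(4*m^2 - 25*m + 6))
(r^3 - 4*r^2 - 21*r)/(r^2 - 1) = r*(r^2 - 4*r - 21)/(r^2 - 1)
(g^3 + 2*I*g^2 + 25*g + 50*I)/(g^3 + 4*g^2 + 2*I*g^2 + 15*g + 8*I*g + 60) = (g^2 - 3*I*g + 10)/(g^2 + g*(4 - 3*I) - 12*I)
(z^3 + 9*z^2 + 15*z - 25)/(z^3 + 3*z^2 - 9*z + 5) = (z + 5)/(z - 1)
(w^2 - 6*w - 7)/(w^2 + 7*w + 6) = (w - 7)/(w + 6)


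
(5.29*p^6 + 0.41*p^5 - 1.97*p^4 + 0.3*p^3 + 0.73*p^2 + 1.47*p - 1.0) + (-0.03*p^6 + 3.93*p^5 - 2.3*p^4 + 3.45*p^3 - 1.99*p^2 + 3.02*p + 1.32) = 5.26*p^6 + 4.34*p^5 - 4.27*p^4 + 3.75*p^3 - 1.26*p^2 + 4.49*p + 0.32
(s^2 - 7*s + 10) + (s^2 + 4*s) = 2*s^2 - 3*s + 10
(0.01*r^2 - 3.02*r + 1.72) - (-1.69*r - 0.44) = 0.01*r^2 - 1.33*r + 2.16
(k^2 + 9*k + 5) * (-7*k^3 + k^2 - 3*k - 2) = -7*k^5 - 62*k^4 - 29*k^3 - 24*k^2 - 33*k - 10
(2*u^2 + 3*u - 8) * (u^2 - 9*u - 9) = 2*u^4 - 15*u^3 - 53*u^2 + 45*u + 72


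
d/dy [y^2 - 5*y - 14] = 2*y - 5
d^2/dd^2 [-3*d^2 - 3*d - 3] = -6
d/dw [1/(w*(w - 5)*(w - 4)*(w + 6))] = (-4*w^3 + 9*w^2 + 68*w - 120)/(w^2*(w^6 - 6*w^5 - 59*w^4 + 444*w^3 + 436*w^2 - 8160*w + 14400))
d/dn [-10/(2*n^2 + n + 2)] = 10*(4*n + 1)/(2*n^2 + n + 2)^2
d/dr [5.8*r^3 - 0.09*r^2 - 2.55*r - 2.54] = 17.4*r^2 - 0.18*r - 2.55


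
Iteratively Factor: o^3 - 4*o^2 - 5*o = (o + 1)*(o^2 - 5*o) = o*(o + 1)*(o - 5)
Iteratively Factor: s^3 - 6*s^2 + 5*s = (s - 5)*(s^2 - s) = (s - 5)*(s - 1)*(s)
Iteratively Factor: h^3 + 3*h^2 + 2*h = (h)*(h^2 + 3*h + 2) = h*(h + 1)*(h + 2)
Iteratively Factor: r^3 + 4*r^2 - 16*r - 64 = (r + 4)*(r^2 - 16) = (r - 4)*(r + 4)*(r + 4)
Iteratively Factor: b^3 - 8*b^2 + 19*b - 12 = (b - 1)*(b^2 - 7*b + 12) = (b - 4)*(b - 1)*(b - 3)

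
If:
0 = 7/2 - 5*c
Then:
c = 7/10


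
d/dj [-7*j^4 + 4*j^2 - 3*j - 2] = -28*j^3 + 8*j - 3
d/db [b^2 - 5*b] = 2*b - 5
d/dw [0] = 0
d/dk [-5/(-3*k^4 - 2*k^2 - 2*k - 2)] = 10*(-6*k^3 - 2*k - 1)/(3*k^4 + 2*k^2 + 2*k + 2)^2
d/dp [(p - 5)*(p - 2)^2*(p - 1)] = 4*p^3 - 30*p^2 + 66*p - 44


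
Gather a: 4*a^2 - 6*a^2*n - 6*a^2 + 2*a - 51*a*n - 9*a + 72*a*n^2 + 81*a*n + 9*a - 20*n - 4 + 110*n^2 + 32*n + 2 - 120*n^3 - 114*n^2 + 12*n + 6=a^2*(-6*n - 2) + a*(72*n^2 + 30*n + 2) - 120*n^3 - 4*n^2 + 24*n + 4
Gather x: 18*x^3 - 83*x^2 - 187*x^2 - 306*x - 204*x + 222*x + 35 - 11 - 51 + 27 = 18*x^3 - 270*x^2 - 288*x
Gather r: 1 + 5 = 6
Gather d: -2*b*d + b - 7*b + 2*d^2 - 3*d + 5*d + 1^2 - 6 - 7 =-6*b + 2*d^2 + d*(2 - 2*b) - 12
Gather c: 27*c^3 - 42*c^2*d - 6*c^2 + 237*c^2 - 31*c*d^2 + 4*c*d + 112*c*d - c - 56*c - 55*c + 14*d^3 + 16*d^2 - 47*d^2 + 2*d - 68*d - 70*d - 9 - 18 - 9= 27*c^3 + c^2*(231 - 42*d) + c*(-31*d^2 + 116*d - 112) + 14*d^3 - 31*d^2 - 136*d - 36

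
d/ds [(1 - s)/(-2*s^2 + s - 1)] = (2*s^2 - s - (s - 1)*(4*s - 1) + 1)/(2*s^2 - s + 1)^2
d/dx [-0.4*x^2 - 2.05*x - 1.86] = -0.8*x - 2.05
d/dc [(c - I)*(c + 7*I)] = 2*c + 6*I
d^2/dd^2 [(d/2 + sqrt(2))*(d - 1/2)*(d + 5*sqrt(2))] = 3*d - 1/2 + 7*sqrt(2)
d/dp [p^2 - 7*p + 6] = 2*p - 7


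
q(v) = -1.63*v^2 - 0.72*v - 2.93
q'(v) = -3.26*v - 0.72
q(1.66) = -8.62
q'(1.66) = -6.13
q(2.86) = -18.32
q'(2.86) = -10.04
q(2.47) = -14.65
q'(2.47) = -8.77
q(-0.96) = -3.74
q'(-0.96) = 2.41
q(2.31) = -13.29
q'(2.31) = -8.25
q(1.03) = -5.40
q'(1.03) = -4.08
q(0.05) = -2.97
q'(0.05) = -0.88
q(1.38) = -7.03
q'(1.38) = -5.22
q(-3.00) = -15.44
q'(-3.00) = 9.06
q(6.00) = -65.93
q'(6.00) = -20.28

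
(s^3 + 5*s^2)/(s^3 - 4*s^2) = (s + 5)/(s - 4)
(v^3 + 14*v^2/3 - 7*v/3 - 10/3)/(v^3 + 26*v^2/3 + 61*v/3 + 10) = (v - 1)/(v + 3)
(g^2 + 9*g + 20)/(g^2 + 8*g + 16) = (g + 5)/(g + 4)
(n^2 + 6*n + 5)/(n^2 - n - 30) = (n + 1)/(n - 6)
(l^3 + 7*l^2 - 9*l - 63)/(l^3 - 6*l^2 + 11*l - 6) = (l^2 + 10*l + 21)/(l^2 - 3*l + 2)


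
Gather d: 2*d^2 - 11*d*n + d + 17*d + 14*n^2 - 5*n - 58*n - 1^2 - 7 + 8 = 2*d^2 + d*(18 - 11*n) + 14*n^2 - 63*n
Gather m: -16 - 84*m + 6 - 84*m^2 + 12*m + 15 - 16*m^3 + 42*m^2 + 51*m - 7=-16*m^3 - 42*m^2 - 21*m - 2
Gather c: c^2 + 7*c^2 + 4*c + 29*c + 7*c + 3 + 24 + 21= 8*c^2 + 40*c + 48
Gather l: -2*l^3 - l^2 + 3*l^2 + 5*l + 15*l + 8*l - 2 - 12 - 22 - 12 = -2*l^3 + 2*l^2 + 28*l - 48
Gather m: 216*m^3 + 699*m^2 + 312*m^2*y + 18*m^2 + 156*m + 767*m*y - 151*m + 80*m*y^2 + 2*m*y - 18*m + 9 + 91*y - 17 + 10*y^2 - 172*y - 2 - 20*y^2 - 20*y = 216*m^3 + m^2*(312*y + 717) + m*(80*y^2 + 769*y - 13) - 10*y^2 - 101*y - 10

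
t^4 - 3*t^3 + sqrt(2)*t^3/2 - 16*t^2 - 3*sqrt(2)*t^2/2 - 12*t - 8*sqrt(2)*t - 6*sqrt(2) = (t - 6)*(t + 1)*(t + 2)*(t + sqrt(2)/2)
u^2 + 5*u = u*(u + 5)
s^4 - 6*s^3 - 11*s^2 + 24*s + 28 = (s - 7)*(s - 2)*(s + 1)*(s + 2)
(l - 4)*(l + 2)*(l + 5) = l^3 + 3*l^2 - 18*l - 40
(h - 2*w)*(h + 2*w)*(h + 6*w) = h^3 + 6*h^2*w - 4*h*w^2 - 24*w^3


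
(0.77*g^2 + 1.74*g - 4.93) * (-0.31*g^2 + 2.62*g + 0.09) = -0.2387*g^4 + 1.478*g^3 + 6.1564*g^2 - 12.76*g - 0.4437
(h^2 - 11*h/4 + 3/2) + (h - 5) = h^2 - 7*h/4 - 7/2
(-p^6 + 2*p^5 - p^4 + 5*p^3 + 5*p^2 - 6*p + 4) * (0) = 0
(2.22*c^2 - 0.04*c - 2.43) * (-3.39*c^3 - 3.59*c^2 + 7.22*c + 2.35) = -7.5258*c^5 - 7.8342*c^4 + 24.4097*c^3 + 13.6519*c^2 - 17.6386*c - 5.7105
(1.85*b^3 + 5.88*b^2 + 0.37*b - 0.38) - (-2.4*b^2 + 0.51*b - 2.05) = 1.85*b^3 + 8.28*b^2 - 0.14*b + 1.67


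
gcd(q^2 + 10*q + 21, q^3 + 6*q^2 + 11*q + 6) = q + 3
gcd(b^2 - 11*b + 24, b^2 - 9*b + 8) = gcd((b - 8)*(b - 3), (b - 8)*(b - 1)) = b - 8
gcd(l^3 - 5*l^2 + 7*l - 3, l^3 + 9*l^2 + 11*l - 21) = l - 1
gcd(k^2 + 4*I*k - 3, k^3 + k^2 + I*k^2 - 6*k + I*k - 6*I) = k + I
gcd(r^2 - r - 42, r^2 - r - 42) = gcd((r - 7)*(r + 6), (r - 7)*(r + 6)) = r^2 - r - 42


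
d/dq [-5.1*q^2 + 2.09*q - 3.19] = 2.09 - 10.2*q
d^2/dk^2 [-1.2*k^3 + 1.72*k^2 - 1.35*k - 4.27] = 3.44 - 7.2*k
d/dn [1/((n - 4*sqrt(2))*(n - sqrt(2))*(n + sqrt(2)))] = (-3*n^2 + 8*sqrt(2)*n + 2)/(n^6 - 8*sqrt(2)*n^5 + 28*n^4 + 32*sqrt(2)*n^3 - 124*n^2 - 32*sqrt(2)*n + 128)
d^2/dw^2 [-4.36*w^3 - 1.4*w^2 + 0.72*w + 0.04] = -26.16*w - 2.8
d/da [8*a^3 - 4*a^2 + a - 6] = 24*a^2 - 8*a + 1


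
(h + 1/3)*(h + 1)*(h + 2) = h^3 + 10*h^2/3 + 3*h + 2/3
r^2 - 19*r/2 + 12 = (r - 8)*(r - 3/2)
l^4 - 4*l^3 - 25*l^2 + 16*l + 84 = (l - 7)*(l - 2)*(l + 2)*(l + 3)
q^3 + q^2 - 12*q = q*(q - 3)*(q + 4)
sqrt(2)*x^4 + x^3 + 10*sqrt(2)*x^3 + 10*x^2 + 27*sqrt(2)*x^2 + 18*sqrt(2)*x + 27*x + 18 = (x + 3)*(x + 6)*(x + sqrt(2)/2)*(sqrt(2)*x + sqrt(2))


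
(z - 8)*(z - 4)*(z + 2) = z^3 - 10*z^2 + 8*z + 64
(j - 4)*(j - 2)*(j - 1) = j^3 - 7*j^2 + 14*j - 8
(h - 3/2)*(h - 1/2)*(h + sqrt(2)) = h^3 - 2*h^2 + sqrt(2)*h^2 - 2*sqrt(2)*h + 3*h/4 + 3*sqrt(2)/4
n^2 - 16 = (n - 4)*(n + 4)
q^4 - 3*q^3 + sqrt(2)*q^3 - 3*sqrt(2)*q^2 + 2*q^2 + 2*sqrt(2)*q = q*(q - 2)*(q - 1)*(q + sqrt(2))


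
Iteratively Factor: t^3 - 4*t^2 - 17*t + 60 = (t - 5)*(t^2 + t - 12) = (t - 5)*(t + 4)*(t - 3)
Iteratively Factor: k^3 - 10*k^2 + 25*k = (k - 5)*(k^2 - 5*k) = k*(k - 5)*(k - 5)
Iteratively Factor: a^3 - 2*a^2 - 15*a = (a + 3)*(a^2 - 5*a) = (a - 5)*(a + 3)*(a)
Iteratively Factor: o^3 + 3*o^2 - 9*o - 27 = (o - 3)*(o^2 + 6*o + 9) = (o - 3)*(o + 3)*(o + 3)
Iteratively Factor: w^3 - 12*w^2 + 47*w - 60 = (w - 5)*(w^2 - 7*w + 12) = (w - 5)*(w - 3)*(w - 4)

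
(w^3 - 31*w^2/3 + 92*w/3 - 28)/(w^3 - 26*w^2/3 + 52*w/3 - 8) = (3*w - 7)/(3*w - 2)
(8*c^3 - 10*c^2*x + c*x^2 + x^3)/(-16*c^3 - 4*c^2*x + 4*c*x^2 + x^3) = (-c + x)/(2*c + x)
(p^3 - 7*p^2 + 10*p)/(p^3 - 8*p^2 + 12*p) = (p - 5)/(p - 6)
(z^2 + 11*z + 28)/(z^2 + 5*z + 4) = (z + 7)/(z + 1)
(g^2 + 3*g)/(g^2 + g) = (g + 3)/(g + 1)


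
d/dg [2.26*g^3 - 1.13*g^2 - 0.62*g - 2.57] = 6.78*g^2 - 2.26*g - 0.62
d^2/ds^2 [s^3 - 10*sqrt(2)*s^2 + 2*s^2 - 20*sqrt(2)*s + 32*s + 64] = 6*s - 20*sqrt(2) + 4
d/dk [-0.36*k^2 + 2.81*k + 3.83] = 2.81 - 0.72*k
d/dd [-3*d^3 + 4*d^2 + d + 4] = -9*d^2 + 8*d + 1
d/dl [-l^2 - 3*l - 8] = -2*l - 3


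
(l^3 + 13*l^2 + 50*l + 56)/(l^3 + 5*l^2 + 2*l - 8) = (l + 7)/(l - 1)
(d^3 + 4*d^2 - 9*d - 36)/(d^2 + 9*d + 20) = (d^2 - 9)/(d + 5)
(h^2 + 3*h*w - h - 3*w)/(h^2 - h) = (h + 3*w)/h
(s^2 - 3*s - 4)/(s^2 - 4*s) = (s + 1)/s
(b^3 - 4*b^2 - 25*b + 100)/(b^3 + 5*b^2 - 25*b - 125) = (b - 4)/(b + 5)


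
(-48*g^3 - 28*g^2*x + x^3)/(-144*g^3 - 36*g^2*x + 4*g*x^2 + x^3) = (2*g + x)/(6*g + x)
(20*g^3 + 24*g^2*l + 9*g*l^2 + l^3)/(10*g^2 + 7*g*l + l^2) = 2*g + l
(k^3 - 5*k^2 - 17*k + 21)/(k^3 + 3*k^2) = 1 - 8/k + 7/k^2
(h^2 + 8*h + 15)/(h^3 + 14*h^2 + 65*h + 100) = (h + 3)/(h^2 + 9*h + 20)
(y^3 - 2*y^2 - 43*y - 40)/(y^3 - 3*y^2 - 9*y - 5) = (y^2 - 3*y - 40)/(y^2 - 4*y - 5)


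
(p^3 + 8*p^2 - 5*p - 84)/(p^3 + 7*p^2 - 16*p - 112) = (p - 3)/(p - 4)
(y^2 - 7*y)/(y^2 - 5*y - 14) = y/(y + 2)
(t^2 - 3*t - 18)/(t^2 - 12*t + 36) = (t + 3)/(t - 6)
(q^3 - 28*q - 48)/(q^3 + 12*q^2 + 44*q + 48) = (q - 6)/(q + 6)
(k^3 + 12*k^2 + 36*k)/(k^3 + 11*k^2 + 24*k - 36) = k/(k - 1)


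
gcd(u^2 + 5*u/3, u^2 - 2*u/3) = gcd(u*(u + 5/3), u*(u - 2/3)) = u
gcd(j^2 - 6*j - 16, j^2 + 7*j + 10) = j + 2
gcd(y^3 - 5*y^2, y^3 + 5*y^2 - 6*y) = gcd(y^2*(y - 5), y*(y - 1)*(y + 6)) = y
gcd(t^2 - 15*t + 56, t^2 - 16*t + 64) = t - 8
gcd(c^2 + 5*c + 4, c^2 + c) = c + 1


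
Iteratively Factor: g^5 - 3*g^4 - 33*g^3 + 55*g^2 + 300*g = (g - 5)*(g^4 + 2*g^3 - 23*g^2 - 60*g) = (g - 5)*(g + 3)*(g^3 - g^2 - 20*g) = (g - 5)*(g + 3)*(g + 4)*(g^2 - 5*g) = (g - 5)^2*(g + 3)*(g + 4)*(g)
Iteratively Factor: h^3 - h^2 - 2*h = (h + 1)*(h^2 - 2*h) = (h - 2)*(h + 1)*(h)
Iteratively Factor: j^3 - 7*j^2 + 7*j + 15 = (j + 1)*(j^2 - 8*j + 15) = (j - 5)*(j + 1)*(j - 3)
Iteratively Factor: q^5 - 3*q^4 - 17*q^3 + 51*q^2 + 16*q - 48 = (q - 4)*(q^4 + q^3 - 13*q^2 - q + 12) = (q - 4)*(q - 3)*(q^3 + 4*q^2 - q - 4) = (q - 4)*(q - 3)*(q + 1)*(q^2 + 3*q - 4) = (q - 4)*(q - 3)*(q + 1)*(q + 4)*(q - 1)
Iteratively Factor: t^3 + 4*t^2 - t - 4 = (t - 1)*(t^2 + 5*t + 4) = (t - 1)*(t + 1)*(t + 4)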